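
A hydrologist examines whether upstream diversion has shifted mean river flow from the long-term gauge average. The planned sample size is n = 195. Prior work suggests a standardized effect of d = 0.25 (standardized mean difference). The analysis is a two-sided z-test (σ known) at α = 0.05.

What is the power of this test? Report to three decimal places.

Noncentrality parameter: δ = d·√n = 0.25 × √195 = 3.4911
Critical value for a two-sided test at α = 0.05: z_{α/2} = 1.960.
Power = Φ(δ − 1.960) + Φ(−δ − 1.960) = Φ(1.531) + Φ(-5.451) = 0.9371 + 0.0000 = 0.9371.

Power ≈ 0.937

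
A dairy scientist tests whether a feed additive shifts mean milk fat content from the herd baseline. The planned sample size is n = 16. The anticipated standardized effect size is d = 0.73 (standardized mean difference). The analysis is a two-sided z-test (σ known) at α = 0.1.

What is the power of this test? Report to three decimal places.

Power ≈ 0.899

Noncentrality parameter: δ = d·√n = 0.73 × √16 = 2.9200
Two-sided α = 0.1 → critical value z_{0.05} = 1.645.
Power = Φ(δ − 1.645) + Φ(−δ − 1.645) = Φ(1.275) + Φ(-4.565) = 0.8989 + 0.0000 = 0.8989.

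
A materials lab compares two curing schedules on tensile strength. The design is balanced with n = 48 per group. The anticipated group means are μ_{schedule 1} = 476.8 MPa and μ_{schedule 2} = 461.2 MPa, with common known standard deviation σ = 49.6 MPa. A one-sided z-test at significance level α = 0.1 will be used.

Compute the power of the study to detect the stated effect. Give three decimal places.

Standardized effect: d = |μ_{schedule 1} − μ_{schedule 2}| / σ = |476.8 − 461.2| / 49.6 = 0.3145
Noncentrality parameter: δ = d·√(n/2) = 0.3145 × √(48/2) = 1.5408
One-sided α = 0.1 → critical value z_{0.1} = 1.282.
Power = P(Z > 1.282 − δ) = Φ(0.259) = 0.6023.

Power ≈ 0.602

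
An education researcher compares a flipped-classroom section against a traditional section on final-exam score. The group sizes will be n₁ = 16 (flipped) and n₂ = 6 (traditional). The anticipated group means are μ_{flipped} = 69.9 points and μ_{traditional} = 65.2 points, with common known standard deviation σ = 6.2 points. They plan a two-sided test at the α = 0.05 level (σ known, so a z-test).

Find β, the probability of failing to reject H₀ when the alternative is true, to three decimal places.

Standardized effect: d = |μ_{flipped} − μ_{traditional}| / σ = |69.9 − 65.2| / 6.2 = 0.7581
Noncentrality parameter: δ = d / √(1/n₁ + 1/n₂) = 0.7581 / √(1/16 + 1/6) = 1.5835
Two-sided α = 0.05 → critical value z_{0.025} = 1.960.
Power = Φ(δ − 1.960) + Φ(−δ − 1.960) = Φ(-0.376) + Φ(-3.544) = 0.3533 + 0.0002 = 0.3535.
Type II error: β = 1 − power = 1 − 0.3535 = 0.6465.

β ≈ 0.646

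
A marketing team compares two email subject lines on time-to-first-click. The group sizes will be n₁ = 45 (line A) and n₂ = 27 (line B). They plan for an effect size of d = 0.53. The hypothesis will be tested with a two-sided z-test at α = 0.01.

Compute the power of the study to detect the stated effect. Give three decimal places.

Noncentrality parameter: δ = d / √(1/n₁ + 1/n₂) = 0.53 / √(1/45 + 1/27) = 2.1772
Critical value for a two-sided test at α = 0.01: z_{α/2} = 2.576.
Power = Φ(δ − 2.576) + Φ(−δ − 2.576) = Φ(-0.399) + Φ(-4.753) = 0.3451 + 0.0000 = 0.3451.

Power ≈ 0.345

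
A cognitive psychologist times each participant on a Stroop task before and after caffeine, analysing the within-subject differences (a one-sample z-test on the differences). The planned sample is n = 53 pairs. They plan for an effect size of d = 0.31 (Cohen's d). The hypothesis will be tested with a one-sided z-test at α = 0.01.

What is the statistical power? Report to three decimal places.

Power ≈ 0.472

Noncentrality parameter: δ = d·√n = 0.31 × √53 = 2.2568
Critical value for a one-sided test at α = 0.01: z_α = 2.326.
Power = Φ(δ − 2.326) = Φ(-0.070) = 0.4723.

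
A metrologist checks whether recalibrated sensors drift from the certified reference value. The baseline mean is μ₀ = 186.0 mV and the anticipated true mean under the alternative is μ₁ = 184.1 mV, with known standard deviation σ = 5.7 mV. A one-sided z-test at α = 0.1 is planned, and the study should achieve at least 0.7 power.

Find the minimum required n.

Standardized effect: d = |μ₁ − μ₀| / σ = |184.1 − 186.0| / 5.7 = 0.3333
For power 0.7 need Φ(δ − z_{0.1}) = 0.7, so δ = z_{0.1} + z_{0.30} = 1.282 + 0.524 = 1.806.
δ = d·√n ⇒ n = (δ/d)² = (1.806 / 0.3333)² = 29.35.
Round up to the next whole unit.

n = 30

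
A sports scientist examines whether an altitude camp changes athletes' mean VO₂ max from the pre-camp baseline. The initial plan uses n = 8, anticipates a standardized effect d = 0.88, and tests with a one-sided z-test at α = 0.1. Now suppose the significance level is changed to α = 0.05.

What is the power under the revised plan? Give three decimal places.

Power ≈ 0.801

δ = d·√n = 0.88 × √8 = 2.4890 (unchanged). New critical value: z_{0.05} = 1.645.
Revised power = Φ(δ − 1.645) = Φ(0.844) = 0.8007.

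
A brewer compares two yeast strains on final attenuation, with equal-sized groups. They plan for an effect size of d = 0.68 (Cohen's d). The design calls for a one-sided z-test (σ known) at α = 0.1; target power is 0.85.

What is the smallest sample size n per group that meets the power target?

n = 24 per group

Set Φ(δ − 1.282) = 0.85; then δ − 1.282 = Φ⁻¹(0.85) = 1.036, giving δ = 2.318.
δ = d·√(n/2) ⇒ n = 2(δ/d)² = 2 × (2.318 / 0.68)² = 23.24.
Rounding up, n = 24 per group.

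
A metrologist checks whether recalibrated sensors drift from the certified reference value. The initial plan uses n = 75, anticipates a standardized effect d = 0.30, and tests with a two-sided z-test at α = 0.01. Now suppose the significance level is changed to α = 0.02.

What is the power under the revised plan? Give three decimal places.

Power ≈ 0.607

δ = d·√n = 0.30 × √75 = 2.5981 (unchanged). New critical value: z_{0.01} = 2.326.
Revised power = Φ(δ − 2.326) + Φ(−δ − 2.326) = Φ(0.272) + Φ(-4.924) = 0.6071 + 0.0000 = 0.6071.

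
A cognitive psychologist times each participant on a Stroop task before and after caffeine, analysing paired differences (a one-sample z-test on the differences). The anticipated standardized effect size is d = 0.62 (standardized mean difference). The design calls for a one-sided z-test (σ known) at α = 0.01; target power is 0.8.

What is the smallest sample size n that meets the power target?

n = 27

Set Φ(δ − 2.326) = 0.8; then δ − 2.326 = Φ⁻¹(0.8) = 0.842, giving δ = 3.168.
δ = d·√n ⇒ n = (δ/d)² = (3.168 / 0.62)² = 26.11.
Round up to the next whole unit.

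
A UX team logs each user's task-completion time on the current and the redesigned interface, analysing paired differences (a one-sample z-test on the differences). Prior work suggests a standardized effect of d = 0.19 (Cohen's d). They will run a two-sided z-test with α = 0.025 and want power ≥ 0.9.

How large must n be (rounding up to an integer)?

Set Φ(δ − 2.241) = 0.9; then δ − 2.241 = Φ⁻¹(0.9) = 1.282, giving δ = 3.523.
(For δ > 0 the lower-tail rejection region contributes negligibly to power, so the one-term inversion is standard.)
δ = d·√n ⇒ n = (δ/d)² = (3.523 / 0.19)² = 343.80.
Rounding up, n = 344.

n = 344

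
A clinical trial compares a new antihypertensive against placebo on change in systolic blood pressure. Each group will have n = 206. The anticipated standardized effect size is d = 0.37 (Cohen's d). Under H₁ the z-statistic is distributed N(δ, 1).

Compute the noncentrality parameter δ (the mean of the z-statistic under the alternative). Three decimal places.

δ ≈ 3.755

The noncentrality parameter scales effect size by the design's sample-size factor: δ = d·√(n/2) = 0.37 × √(206/2) = 3.7551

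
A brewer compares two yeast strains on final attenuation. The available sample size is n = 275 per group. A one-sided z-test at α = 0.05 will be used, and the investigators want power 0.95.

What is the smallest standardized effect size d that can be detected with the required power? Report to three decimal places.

d ≈ 0.281

Need Φ(δ − 1.645) = 0.95, so δ = 1.645 + 1.645 = 3.290.
δ = d·√(n/2) ⇒ d = δ/√(n/2) = 3.290/√(275/2) = 0.2805.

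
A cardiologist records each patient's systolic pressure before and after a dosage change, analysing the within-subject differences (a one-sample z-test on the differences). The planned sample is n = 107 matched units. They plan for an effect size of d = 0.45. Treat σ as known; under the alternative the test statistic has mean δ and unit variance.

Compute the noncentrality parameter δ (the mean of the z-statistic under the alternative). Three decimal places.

δ ≈ 4.655

δ = d·√n = 0.45 × √107 = 4.6548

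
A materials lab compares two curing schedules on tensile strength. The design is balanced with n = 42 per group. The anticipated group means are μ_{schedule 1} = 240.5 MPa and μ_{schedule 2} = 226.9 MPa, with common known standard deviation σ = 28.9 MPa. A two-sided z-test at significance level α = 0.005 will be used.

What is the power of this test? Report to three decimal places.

Power ≈ 0.258

Standardized effect: d = |μ_{schedule 1} − μ_{schedule 2}| / σ = |240.5 − 226.9| / 28.9 = 0.4706
Noncentrality parameter: δ = d·√(n/2) = 0.4706 × √(42/2) = 2.1565
Critical value for a two-sided test at α = 0.005: z_{α/2} = 2.807.
Power = Φ(δ − 2.807) + Φ(−δ − 2.807) = Φ(-0.651) + Φ(-4.964) = 0.2577 + 0.0000 = 0.2577.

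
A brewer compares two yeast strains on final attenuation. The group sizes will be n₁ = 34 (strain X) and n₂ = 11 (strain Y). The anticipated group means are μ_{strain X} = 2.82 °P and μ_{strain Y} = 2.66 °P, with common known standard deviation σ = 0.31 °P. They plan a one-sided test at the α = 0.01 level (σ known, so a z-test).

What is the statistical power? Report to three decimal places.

Power ≈ 0.201

Standardized effect: d = |μ_{strain X} − μ_{strain Y}| / σ = |2.82 − 2.66| / 0.31 = 0.5161
Noncentrality parameter: δ = d / √(1/n₁ + 1/n₂) = 0.5161 / √(1/34 + 1/11) = 1.4879
One-sided α = 0.01 → critical value z_{0.01} = 2.326.
Power = P(Z > 2.326 − δ) = Φ(-0.838) = 0.2009.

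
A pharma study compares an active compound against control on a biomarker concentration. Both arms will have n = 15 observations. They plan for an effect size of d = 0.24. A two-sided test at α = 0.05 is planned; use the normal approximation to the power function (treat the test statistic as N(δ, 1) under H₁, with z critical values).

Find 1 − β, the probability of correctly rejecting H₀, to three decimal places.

Power ≈ 0.101

Noncentrality parameter: δ = d·√(n/2) = 0.24 × √(15/2) = 0.6573
Two-sided α = 0.05 → critical value z_{0.025} = 1.960.
Power = Φ(δ − 1.960) + Φ(−δ − 1.960) = Φ(-1.303) + Φ(-2.617) = 0.0963 + 0.0044 = 0.1008.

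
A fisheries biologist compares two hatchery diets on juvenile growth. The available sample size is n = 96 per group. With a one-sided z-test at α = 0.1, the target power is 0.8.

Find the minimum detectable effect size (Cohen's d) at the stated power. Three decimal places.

d ≈ 0.306

Need Φ(δ − 1.282) = 0.8, so δ = 1.282 + 0.842 = 2.123.
δ = d·√(n/2) ⇒ d = δ/√(n/2) = 2.123/√(96/2) = 0.3065.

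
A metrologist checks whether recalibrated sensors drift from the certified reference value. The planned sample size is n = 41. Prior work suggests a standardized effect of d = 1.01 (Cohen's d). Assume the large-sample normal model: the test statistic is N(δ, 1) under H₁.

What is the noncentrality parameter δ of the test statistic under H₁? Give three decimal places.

The noncentrality parameter scales effect size by the design's sample-size factor: δ = d·√n = 1.01 × √41 = 6.4672

δ ≈ 6.467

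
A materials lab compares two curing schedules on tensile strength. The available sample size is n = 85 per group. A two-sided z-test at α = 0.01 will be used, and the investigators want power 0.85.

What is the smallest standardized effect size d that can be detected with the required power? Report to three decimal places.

Need Φ(δ − 2.576) = 0.85, so δ = 2.576 + 1.036 = 3.612.
(Lower-tail contribution to power is negligible for δ > 0.)
δ = d·√(n/2) ⇒ d = δ/√(n/2) = 3.612/√(85/2) = 0.5541.

d ≈ 0.554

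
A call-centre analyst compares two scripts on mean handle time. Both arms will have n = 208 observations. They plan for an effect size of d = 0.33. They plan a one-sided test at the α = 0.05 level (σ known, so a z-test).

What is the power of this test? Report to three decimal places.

Power ≈ 0.957

Noncentrality parameter: δ = d·√(n/2) = 0.33 × √(208/2) = 3.3654
One-sided α = 0.05 → critical value z_{0.05} = 1.645.
Power = Φ(δ − 1.645) = Φ(1.720) = 0.9573.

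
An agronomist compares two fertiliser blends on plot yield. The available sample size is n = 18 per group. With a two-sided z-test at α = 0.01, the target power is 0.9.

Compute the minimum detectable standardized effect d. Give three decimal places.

Need Φ(δ − 2.576) = 0.9, so δ = 2.576 + 1.282 = 3.857.
(Lower-tail contribution to power is negligible for δ > 0.)
δ = d·√(n/2) ⇒ d = δ/√(n/2) = 3.857/√(18/2) = 1.2858.

d ≈ 1.286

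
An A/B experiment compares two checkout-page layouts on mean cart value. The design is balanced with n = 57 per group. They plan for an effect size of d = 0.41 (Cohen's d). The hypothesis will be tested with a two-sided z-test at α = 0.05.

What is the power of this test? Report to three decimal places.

Noncentrality parameter: δ = d·√(n/2) = 0.41 × √(57/2) = 2.1888
Two-sided α = 0.05 → critical value z_{0.025} = 1.960.
Power = Φ(δ − 1.960) + Φ(−δ − 1.960) = Φ(0.229) + Φ(-4.149) = 0.5905 + 0.0000 = 0.5905.

Power ≈ 0.591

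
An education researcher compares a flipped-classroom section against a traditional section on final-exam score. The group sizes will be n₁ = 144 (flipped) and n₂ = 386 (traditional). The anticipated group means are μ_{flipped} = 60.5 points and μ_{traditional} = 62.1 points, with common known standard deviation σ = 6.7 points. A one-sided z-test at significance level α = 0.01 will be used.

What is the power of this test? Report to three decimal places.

Power ≈ 0.547

Standardized effect: d = |μ_{flipped} − μ_{traditional}| / σ = |60.5 − 62.1| / 6.7 = 0.2388
Noncentrality parameter: δ = d / √(1/n₁ + 1/n₂) = 0.2388 / √(1/144 + 1/386) = 2.4456
Critical value for a one-sided test at α = 0.01: z_α = 2.326.
Power = P(Z > 2.326 − δ) = Φ(0.119) = 0.5475.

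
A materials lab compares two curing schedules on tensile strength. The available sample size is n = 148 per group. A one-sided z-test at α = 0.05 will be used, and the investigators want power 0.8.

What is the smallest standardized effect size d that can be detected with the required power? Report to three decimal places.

d ≈ 0.289

Need Φ(δ − 1.645) = 0.8, so δ = 1.645 + 0.842 = 2.486.
δ = d·√(n/2) ⇒ d = δ/√(n/2) = 2.486/√(148/2) = 0.2890.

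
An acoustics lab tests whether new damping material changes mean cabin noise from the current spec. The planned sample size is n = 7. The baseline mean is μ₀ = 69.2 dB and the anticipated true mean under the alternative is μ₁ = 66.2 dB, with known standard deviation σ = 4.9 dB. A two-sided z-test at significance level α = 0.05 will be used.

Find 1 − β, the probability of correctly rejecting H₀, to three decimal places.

Power ≈ 0.367

Standardized effect: d = |μ₁ − μ₀| / σ = |66.2 − 69.2| / 4.9 = 0.6122
Noncentrality parameter: δ = d·√n = 0.6122 × √7 = 1.6198
Two-sided α = 0.05 → critical value z_{0.025} = 1.960.
Power = Φ(δ − 1.960) + Φ(−δ − 1.960) = Φ(-0.340) + Φ(-3.580) = 0.3669 + 0.0002 = 0.3671.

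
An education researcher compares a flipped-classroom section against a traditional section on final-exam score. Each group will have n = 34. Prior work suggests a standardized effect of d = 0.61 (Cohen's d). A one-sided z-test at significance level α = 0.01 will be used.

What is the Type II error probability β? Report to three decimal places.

Noncentrality parameter: δ = d·√(n/2) = 0.61 × √(34/2) = 2.5151
Critical value for a one-sided test at α = 0.01: z_α = 2.326.
Power = P(Z > 2.326 − δ) = Φ(0.189) = 0.5749.
Type II error: β = 1 − power = 1 − 0.5749 = 0.4251.

β ≈ 0.425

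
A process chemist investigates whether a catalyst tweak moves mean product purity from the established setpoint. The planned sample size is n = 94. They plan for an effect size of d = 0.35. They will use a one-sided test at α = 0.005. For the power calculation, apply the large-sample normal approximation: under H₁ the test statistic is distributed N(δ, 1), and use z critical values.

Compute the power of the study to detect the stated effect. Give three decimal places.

Noncentrality parameter: δ = d·√n = 0.35 × √94 = 3.3934
Critical value for a one-sided test at α = 0.005: z_α = 2.576.
Power = Φ(δ − 2.576) = Φ(0.818) = 0.7932.

Power ≈ 0.793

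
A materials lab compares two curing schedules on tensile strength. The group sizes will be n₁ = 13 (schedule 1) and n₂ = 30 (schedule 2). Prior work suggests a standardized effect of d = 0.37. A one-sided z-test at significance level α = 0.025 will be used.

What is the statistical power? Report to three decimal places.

Power ≈ 0.199

Noncentrality parameter: δ = d / √(1/n₁ + 1/n₂) = 0.37 / √(1/13 + 1/30) = 1.1143
Critical value for a one-sided test at α = 0.025: z_α = 1.960.
Power = P(Z > 1.960 − δ) = Φ(-0.846) = 0.1989.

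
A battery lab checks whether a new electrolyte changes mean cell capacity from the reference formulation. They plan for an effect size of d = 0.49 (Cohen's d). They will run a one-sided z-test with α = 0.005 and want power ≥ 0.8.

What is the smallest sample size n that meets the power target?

n = 49

Set Φ(δ − 2.576) = 0.8; then δ − 2.576 = Φ⁻¹(0.8) = 0.842, giving δ = 3.417.
δ = d·√n ⇒ n = (δ/d)² = (3.417 / 0.49)² = 48.64.
Round up to the next whole unit.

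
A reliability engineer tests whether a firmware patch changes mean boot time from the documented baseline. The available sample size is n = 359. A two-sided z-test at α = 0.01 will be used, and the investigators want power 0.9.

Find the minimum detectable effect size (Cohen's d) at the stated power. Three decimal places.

d ≈ 0.204

Required noncentrality: δ = z_{0.005} + z_{0.10} = 2.576 + 1.282 = 3.857.
(The second rejection-region term Φ(−δ − z_{α/2}) is negligible and dropped.)
δ = d·√n ⇒ d = δ/√n = 3.857/√359 = 0.2036.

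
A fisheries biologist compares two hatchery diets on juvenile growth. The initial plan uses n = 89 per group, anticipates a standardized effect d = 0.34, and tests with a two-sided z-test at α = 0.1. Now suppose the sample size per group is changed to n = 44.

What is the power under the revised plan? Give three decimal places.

Power ≈ 0.481

With n = 44 per group: δ = d·√(n/2) = 0.34 × √(44/2) = 1.5947. Critical value z_{0.05} = 1.645.
Revised power = Φ(δ − 1.645) + Φ(−δ − 1.645) = Φ(-0.050) + Φ(-3.240) = 0.4800 + 0.0006 = 0.4806.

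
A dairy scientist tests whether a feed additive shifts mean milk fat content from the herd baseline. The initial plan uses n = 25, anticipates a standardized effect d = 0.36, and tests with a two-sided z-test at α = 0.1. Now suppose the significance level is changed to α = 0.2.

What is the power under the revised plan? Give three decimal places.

Power ≈ 0.699

δ = d·√n = 0.36 × √25 = 1.8000 (unchanged). New critical value: z_{0.1} = 1.282.
Revised power = Φ(δ − 1.282) + Φ(−δ − 1.282) = Φ(0.518) + Φ(-3.082) = 0.6979 + 0.0010 = 0.6990.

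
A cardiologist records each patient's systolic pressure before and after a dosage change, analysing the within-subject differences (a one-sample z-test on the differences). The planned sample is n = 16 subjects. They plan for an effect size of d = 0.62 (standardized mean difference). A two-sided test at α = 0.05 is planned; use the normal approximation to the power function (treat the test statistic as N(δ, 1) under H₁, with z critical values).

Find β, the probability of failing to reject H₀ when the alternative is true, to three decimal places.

β ≈ 0.302

Noncentrality parameter: δ = d·√n = 0.62 × √16 = 2.4800
Critical value for a two-sided test at α = 0.05: z_{α/2} = 1.960.
Power = Φ(δ − 1.960) + Φ(−δ − 1.960) = Φ(0.520) + Φ(-4.440) = 0.6985 + 0.0000 = 0.6985.
Type II error: β = 1 − power = 1 − 0.6985 = 0.3015.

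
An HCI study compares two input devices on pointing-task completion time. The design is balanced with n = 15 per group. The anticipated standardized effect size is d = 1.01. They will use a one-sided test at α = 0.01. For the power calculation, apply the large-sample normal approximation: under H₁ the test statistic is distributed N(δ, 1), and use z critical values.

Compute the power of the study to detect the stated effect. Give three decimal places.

Noncentrality parameter: δ = d·√(n/2) = 1.01 × √(15/2) = 2.7660
One-sided α = 0.01 → critical value z_{0.01} = 2.326.
Power = P(Z > 2.326 − δ) = Φ(0.440) = 0.6699.

Power ≈ 0.670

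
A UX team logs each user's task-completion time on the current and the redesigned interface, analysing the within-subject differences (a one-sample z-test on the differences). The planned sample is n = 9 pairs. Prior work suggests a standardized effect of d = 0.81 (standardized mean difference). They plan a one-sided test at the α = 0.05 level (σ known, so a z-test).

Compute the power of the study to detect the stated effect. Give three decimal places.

Noncentrality parameter: δ = d·√n = 0.81 × √9 = 2.4300
One-sided α = 0.05 → critical value z_{0.05} = 1.645.
Power = Φ(δ − 1.645) = Φ(0.785) = 0.7838.

Power ≈ 0.784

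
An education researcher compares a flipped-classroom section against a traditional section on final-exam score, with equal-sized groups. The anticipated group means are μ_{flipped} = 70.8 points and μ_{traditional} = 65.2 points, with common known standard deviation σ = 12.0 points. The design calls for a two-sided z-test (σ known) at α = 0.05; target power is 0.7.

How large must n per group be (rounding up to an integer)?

Standardized effect: d = |μ_{flipped} − μ_{traditional}| / σ = |70.8 − 65.2| / 12.0 = 0.4667
Set Φ(δ − 1.960) = 0.7; then δ − 1.960 = Φ⁻¹(0.7) = 0.524, giving δ = 2.484.
(The Φ(−δ − z_{α/2}) term is vanishingly small for δ > 0 and is dropped in the standard sample-size formula.)
δ = d·√(n/2) ⇒ n = 2(δ/d)² = 2 × (2.484 / 0.4667)² = 56.68.
Round up to the next whole unit.

n = 57 per group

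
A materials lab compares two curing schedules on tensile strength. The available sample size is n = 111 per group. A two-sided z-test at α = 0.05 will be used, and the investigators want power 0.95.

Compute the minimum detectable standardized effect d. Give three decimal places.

d ≈ 0.484

Need Φ(δ − 1.960) = 0.95, so δ = 1.960 + 1.645 = 3.605.
(Lower-tail contribution to power is negligible for δ > 0.)
δ = d·√(n/2) ⇒ d = δ/√(n/2) = 3.605/√(111/2) = 0.4839.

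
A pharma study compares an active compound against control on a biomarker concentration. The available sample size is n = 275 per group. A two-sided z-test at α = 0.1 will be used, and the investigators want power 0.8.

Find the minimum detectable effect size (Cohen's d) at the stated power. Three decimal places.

Required noncentrality: δ = z_{0.05} + z_{0.20} = 1.645 + 0.842 = 2.486.
(Lower-tail contribution to power is negligible for δ > 0.)
δ = d·√(n/2) ⇒ d = δ/√(n/2) = 2.486/√(275/2) = 0.2120.

d ≈ 0.212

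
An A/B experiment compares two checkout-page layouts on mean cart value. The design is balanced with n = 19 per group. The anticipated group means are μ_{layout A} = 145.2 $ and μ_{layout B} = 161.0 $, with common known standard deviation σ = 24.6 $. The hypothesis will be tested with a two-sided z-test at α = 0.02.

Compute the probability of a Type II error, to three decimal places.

Standardized effect: d = |μ_{layout A} − μ_{layout B}| / σ = |145.2 − 161.0| / 24.6 = 0.6423
Noncentrality parameter: δ = d·√(n/2) = 0.6423 × √(19/2) = 1.9796
Two-sided α = 0.02 → critical value z_{0.01} = 2.326.
Power = Φ(δ − 2.326) + Φ(−δ − 2.326) = Φ(-0.347) + Φ(-4.306) = 0.3644 + 0.0000 = 0.3644.
Type II error: β = 1 − power = 1 − 0.3644 = 0.6356.

β ≈ 0.636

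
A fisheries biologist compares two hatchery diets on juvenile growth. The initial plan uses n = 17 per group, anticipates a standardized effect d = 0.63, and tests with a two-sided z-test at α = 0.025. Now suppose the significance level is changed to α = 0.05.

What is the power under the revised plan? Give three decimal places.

δ = d·√(n/2) = 0.63 × √(17/2) = 1.8367 (unchanged). New critical value: z_{0.025} = 1.960.
Revised power = Φ(δ − 1.960) + Φ(−δ − 1.960) = Φ(-0.123) + Φ(-3.797) = 0.4510 + 0.0001 = 0.4510.

Power ≈ 0.451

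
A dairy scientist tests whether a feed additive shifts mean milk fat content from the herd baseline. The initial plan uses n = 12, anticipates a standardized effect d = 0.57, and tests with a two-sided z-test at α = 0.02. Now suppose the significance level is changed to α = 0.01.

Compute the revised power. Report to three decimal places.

δ = d·√n = 0.57 × √12 = 1.9745 (unchanged). New critical value: z_{0.005} = 2.576.
Revised power = Φ(δ − 2.576) + Φ(−δ − 2.576) = Φ(-0.601) + Φ(-4.550) = 0.2738 + 0.0000 = 0.2738.

Power ≈ 0.274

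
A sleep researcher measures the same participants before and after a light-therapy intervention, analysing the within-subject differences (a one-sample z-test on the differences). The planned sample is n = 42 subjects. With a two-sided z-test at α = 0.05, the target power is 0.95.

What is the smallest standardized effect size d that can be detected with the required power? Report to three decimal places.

d ≈ 0.556

Required noncentrality: δ = z_{0.025} + z_{0.05} = 1.960 + 1.645 = 3.605.
(The second rejection-region term Φ(−δ − z_{α/2}) is negligible and dropped.)
δ = d·√n ⇒ d = δ/√n = 3.605/√42 = 0.5562.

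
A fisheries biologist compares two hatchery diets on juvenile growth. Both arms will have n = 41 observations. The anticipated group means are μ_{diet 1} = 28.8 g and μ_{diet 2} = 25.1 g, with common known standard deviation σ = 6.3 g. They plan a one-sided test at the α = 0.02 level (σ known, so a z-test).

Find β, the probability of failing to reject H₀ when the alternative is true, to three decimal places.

Standardized effect: d = |μ_{diet 1} − μ_{diet 2}| / σ = |28.8 − 25.1| / 6.3 = 0.5873
Noncentrality parameter: δ = d·√(n/2) = 0.5873 × √(41/2) = 2.6591
One-sided α = 0.02 → critical value z_{0.02} = 2.054.
Power = Φ(δ − 2.054) = Φ(0.605) = 0.7275.
Type II error: β = 1 − power = 1 − 0.7275 = 0.2725.

β ≈ 0.272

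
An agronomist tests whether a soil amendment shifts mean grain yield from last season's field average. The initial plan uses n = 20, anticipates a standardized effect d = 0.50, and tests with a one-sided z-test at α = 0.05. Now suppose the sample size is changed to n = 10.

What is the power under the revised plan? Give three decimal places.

With n = 10: δ = d·√n = 0.50 × √10 = 1.5811. Critical value z_{0.05} = 1.645.
Revised power = P(Z > 1.645 − δ) = Φ(-0.064) = 0.4746.

Power ≈ 0.475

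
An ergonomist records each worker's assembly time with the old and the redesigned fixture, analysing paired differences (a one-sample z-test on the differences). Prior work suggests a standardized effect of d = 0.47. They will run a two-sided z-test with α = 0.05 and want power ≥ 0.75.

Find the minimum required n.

n = 32

For power 0.75 need Φ(δ − z_{0.025}) = 0.75, so δ = z_{0.025} + z_{0.25} = 1.960 + 0.674 = 2.634.
(For δ > 0 the lower-tail rejection region contributes negligibly to power, so the one-term inversion is standard.)
δ = d·√n ⇒ n = (δ/d)² = (2.634 / 0.47)² = 31.42.
Rounding up, n = 32.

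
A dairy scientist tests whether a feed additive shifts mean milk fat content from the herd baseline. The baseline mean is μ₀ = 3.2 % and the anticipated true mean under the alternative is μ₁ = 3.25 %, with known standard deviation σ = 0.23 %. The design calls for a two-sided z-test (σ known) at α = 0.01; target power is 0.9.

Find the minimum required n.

Standardized effect: d = |μ₁ − μ₀| / σ = |3.25 − 3.2| / 0.23 = 0.2174
Set Φ(δ − 2.576) = 0.9; then δ − 2.576 = Φ⁻¹(0.9) = 1.282, giving δ = 3.857.
(Ignoring the negligible lower-tail rejection probability gives the usual closed-form inversion.)
δ = d·√n ⇒ n = (δ/d)² = (3.857 / 0.2174)² = 314.85.
Rounding up, n = 315.

n = 315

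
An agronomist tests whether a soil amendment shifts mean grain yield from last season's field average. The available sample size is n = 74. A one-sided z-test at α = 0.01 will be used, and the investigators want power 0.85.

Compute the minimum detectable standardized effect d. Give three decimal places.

Required noncentrality: δ = z_{0.01} + z_{0.15} = 2.326 + 1.036 = 3.363.
δ = d·√n ⇒ d = δ/√n = 3.363/√74 = 0.3909.

d ≈ 0.391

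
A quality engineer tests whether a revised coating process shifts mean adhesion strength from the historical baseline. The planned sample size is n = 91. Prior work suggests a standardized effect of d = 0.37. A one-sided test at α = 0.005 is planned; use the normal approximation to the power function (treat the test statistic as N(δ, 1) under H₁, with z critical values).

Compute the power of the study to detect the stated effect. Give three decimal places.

Power ≈ 0.830

Noncentrality parameter: δ = d·√n = 0.37 × √91 = 3.5296
Critical value for a one-sided test at α = 0.005: z_α = 2.576.
Power = Φ(δ − 2.576) = Φ(0.954) = 0.8299.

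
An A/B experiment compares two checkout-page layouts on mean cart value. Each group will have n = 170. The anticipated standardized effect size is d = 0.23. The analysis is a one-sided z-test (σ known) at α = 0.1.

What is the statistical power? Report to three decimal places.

Power ≈ 0.799

Noncentrality parameter: λ = d·√(n/2) = 0.23 × √(170/2) = 2.1205
Critical value for a one-sided test at α = 0.1: z_α = 1.282.
Power = Φ(λ − 1.282) = Φ(0.839) = 0.7992.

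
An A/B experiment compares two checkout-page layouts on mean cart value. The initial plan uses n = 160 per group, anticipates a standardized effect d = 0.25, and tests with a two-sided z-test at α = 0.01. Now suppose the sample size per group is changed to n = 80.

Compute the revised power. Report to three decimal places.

Power ≈ 0.160

With n = 80 per group: δ = d·√(n/2) = 0.25 × √(80/2) = 1.5811. Critical value z_{0.005} = 2.576.
Revised power = Φ(δ − 2.576) + Φ(−δ − 2.576) = Φ(-0.995) + Φ(-4.157) = 0.1599 + 0.0000 = 0.1600.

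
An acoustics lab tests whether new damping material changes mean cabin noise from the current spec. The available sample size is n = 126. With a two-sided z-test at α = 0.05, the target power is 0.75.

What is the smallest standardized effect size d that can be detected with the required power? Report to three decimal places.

Required noncentrality: δ = z_{0.025} + z_{0.25} = 1.960 + 0.674 = 2.634.
(Lower-tail contribution to power is negligible for δ > 0.)
δ = d·√n ⇒ d = δ/√n = 2.634/√126 = 0.2347.

d ≈ 0.235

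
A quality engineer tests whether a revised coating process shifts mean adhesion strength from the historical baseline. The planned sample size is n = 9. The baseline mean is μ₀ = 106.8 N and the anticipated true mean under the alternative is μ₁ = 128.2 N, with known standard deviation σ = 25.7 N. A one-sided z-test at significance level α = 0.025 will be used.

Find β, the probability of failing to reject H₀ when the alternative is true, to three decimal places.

β ≈ 0.295

Standardized effect: d = |μ₁ − μ₀| / σ = |128.2 − 106.8| / 25.7 = 0.8327
Noncentrality parameter: δ = d·√n = 0.8327 × √9 = 2.4981
One-sided α = 0.025 → critical value z_{0.025} = 1.960.
Power = P(Z > 1.960 − δ) = Φ(0.538) = 0.7047.
Type II error: β = 1 − power = 1 − 0.7047 = 0.2953.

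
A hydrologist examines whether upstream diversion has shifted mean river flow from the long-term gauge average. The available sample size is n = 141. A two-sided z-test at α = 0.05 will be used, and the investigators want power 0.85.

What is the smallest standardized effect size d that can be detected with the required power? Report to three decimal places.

Need Φ(δ − 1.960) = 0.85, so δ = 1.960 + 1.036 = 2.996.
(Lower-tail contribution to power is negligible for δ > 0.)
δ = d·√n ⇒ d = δ/√n = 2.996/√141 = 0.2523.

d ≈ 0.252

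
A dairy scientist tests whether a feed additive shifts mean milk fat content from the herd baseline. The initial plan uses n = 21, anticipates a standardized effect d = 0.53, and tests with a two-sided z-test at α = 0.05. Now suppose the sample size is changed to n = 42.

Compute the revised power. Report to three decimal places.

Power ≈ 0.930

With n = 42: δ = d·√n = 0.53 × √42 = 3.4348. Critical value z_{0.025} = 1.960.
Revised power = Φ(δ − 1.960) + Φ(−δ − 1.960) = Φ(1.475) + Φ(-5.395) = 0.9299 + 0.0000 = 0.9299.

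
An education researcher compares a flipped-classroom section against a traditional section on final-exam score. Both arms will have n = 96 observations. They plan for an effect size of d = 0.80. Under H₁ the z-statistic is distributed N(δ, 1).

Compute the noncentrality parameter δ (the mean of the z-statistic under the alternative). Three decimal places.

δ = d·√(n/2) = 0.80 × √(96/2) = 5.5426

δ ≈ 5.543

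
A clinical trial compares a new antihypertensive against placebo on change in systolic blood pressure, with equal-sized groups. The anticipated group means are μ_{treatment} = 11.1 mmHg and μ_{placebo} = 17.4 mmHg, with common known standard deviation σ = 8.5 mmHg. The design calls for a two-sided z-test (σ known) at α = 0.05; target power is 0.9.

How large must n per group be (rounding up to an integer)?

n = 39 per group

Standardized effect: d = |μ_{treatment} − μ_{placebo}| / σ = |11.1 − 17.4| / 8.5 = 0.7412
Set Φ(δ − 1.960) = 0.9; then δ − 1.960 = Φ⁻¹(0.9) = 1.282, giving δ = 3.242.
(Ignoring the negligible lower-tail rejection probability gives the usual closed-form inversion.)
δ = d·√(n/2) ⇒ n = 2(δ/d)² = 2 × (3.242 / 0.7412)² = 38.25.
Round up to the next whole unit.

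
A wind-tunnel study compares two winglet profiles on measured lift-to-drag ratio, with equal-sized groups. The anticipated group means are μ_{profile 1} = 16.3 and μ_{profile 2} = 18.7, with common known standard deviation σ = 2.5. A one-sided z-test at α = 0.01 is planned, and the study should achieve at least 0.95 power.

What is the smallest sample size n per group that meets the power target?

n = 35 per group

Standardized effect: d = |μ_{profile 1} − μ_{profile 2}| / σ = |16.3 − 18.7| / 2.5 = 0.9600
For power 0.95 need Φ(δ − z_{0.01}) = 0.95, so δ = z_{0.01} + z_{0.05} = 2.326 + 1.645 = 3.971.
δ = d·√(n/2) ⇒ n = 2(δ/d)² = 2 × (3.971 / 0.9600)² = 34.22.
Rounding up, n = 35 per group.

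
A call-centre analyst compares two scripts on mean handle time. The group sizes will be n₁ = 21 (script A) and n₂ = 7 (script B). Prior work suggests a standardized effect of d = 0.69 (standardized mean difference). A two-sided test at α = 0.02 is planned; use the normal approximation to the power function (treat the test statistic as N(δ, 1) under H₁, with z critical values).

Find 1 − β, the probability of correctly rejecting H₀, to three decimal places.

Noncentrality parameter: δ = d / √(1/n₁ + 1/n₂) = 0.69 / √(1/21 + 1/7) = 1.5810
Critical value for a two-sided test at α = 0.02: z_{α/2} = 2.326.
Power = Φ(δ − 2.326) + Φ(−δ − 2.326) = Φ(-0.745) + Φ(-3.907) = 0.2280 + 0.0000 = 0.2281.

Power ≈ 0.228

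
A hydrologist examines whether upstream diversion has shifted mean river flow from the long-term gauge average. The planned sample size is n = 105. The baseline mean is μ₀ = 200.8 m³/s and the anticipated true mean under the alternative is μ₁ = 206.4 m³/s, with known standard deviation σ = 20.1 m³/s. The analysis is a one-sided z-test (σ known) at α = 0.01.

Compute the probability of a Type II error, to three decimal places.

β ≈ 0.299

Standardized effect: d = |μ₁ − μ₀| / σ = |206.4 − 200.8| / 20.1 = 0.2786
Noncentrality parameter: δ = d·√n = 0.2786 × √105 = 2.8549
One-sided α = 0.01 → critical value z_{0.01} = 2.326.
Power = P(Z > 2.326 − δ) = Φ(0.529) = 0.7014.
Type II error: β = 1 − power = 1 − 0.7014 = 0.2986.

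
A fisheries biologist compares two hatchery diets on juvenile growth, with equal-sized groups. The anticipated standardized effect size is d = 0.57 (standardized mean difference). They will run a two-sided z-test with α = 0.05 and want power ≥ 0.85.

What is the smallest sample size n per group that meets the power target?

n = 56 per group

For power 0.85 need Φ(δ − z_{0.025}) = 0.85, so δ = z_{0.025} + z_{0.15} = 1.960 + 1.036 = 2.996.
(The Φ(−δ − z_{α/2}) term is vanishingly small for δ > 0 and is dropped in the standard sample-size formula.)
δ = d·√(n/2) ⇒ n = 2(δ/d)² = 2 × (2.996 / 0.57)² = 55.27.
Rounding up, n = 56 per group.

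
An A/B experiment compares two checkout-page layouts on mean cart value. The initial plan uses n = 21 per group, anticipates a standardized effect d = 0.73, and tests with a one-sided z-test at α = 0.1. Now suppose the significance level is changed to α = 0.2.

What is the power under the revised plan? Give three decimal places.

Power ≈ 0.936

δ = d·√(n/2) = 0.73 × √(21/2) = 2.3655 (unchanged). New critical value: z_{0.2} = 0.842.
Revised power = P(Z > 0.842 − δ) = Φ(1.524) = 0.9362.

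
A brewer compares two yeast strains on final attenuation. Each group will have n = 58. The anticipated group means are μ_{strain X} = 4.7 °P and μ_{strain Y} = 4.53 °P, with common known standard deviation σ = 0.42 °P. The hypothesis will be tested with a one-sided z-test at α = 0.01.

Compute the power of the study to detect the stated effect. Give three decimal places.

Power ≈ 0.442

Standardized effect: d = |μ_{strain X} − μ_{strain Y}| / σ = |4.7 − 4.53| / 0.42 = 0.4048
Noncentrality parameter: δ = d·√(n/2) = 0.4048 × √(58/2) = 2.1797
One-sided α = 0.01 → critical value z_{0.01} = 2.326.
Power = P(Z > 2.326 − δ) = Φ(-0.147) = 0.4417.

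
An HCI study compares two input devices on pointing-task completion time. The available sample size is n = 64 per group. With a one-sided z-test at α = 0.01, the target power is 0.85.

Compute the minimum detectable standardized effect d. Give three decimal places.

Required noncentrality: δ = z_{0.01} + z_{0.15} = 2.326 + 1.036 = 3.363.
δ = d·√(n/2) ⇒ d = δ/√(n/2) = 3.363/√(64/2) = 0.5945.

d ≈ 0.594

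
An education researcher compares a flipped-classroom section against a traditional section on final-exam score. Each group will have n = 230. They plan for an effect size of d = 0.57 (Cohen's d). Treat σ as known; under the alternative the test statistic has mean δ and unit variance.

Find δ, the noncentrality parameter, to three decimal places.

δ = d·√(n/2) = 0.57 × √(230/2) = 6.1126

δ ≈ 6.113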